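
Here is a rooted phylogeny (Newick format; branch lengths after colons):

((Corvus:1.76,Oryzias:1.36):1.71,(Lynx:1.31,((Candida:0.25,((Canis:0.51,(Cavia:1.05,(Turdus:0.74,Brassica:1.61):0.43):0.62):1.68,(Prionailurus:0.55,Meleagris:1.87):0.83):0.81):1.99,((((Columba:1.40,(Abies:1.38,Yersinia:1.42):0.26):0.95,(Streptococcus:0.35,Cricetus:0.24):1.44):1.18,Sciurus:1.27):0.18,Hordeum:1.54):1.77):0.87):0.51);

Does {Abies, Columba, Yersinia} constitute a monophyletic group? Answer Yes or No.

The most recent common ancestor of these taxa subtends (Columba,(Abies,Yersinia)).
That clade has exactly 3 tips — every listed taxon and nothing else — so the group is monophyletic.

Yes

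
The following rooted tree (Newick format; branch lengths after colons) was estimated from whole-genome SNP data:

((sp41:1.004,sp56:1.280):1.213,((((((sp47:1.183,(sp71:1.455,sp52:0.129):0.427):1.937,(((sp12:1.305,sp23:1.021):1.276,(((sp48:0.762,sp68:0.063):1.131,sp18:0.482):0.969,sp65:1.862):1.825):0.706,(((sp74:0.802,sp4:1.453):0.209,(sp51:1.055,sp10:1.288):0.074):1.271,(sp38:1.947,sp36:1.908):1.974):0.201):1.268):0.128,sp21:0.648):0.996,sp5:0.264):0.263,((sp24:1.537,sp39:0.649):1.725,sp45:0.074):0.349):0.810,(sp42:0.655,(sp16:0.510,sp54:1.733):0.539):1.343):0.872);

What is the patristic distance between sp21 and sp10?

4.878

The path runs sp21 → … → MRCA → … → sp10; the MRCA is the node subtending (((sp47,(sp71,sp52)),(((sp12,sp23),(((sp48,sp68),sp18),sp65)),(((sp74,sp4),(sp51,sp10)),(sp38,sp36)))),sp21).
Branch lengths along that path: 0.648 + 0.128 + 1.268 + 0.201 + 1.271 + 0.074 + 1.288 = 4.878.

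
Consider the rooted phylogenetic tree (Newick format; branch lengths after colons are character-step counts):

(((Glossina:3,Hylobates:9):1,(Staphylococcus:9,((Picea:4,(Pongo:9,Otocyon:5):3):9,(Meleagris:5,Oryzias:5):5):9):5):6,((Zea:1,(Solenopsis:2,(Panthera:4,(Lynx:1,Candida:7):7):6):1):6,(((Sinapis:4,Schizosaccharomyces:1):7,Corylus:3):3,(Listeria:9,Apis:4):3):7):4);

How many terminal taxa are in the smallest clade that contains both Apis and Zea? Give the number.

10

The MRCA of Apis and Zea is the node subtending ((Zea,(Solenopsis,(Panthera,(Lynx,Candida)))),(((Sinapis,Schizosaccharomyces),Corylus),(Listeria,Apis))).
That clade contains 10 terminal taxa: Apis, Candida, Corylus, Listeria, Lynx, Panthera, Schizosaccharomyces, Sinapis, Solenopsis, Zea.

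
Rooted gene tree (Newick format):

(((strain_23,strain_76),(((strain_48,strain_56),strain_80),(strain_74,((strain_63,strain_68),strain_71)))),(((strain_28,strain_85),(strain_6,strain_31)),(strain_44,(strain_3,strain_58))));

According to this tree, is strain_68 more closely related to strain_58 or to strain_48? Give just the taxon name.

strain_48

The MRCA of strain_68 and strain_48 subtends (((strain_48,strain_56),strain_80),(strain_74,((strain_63,strain_68),strain_71))) (7 taxa).
The MRCA of strain_68 and strain_58 is the root, subtending the entire tree (16 taxa).
The first is nested inside the second, so strain_68 shares a more recent common ancestor with strain_48.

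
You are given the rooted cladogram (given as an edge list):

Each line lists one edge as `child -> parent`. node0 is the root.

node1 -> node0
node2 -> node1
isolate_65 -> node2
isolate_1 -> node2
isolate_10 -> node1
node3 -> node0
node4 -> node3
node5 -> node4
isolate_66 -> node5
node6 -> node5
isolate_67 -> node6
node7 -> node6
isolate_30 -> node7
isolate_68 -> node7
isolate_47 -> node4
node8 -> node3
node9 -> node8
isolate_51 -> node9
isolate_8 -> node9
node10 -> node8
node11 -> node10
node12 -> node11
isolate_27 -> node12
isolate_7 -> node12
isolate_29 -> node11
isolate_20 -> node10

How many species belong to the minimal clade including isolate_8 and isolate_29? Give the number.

6

The MRCA of isolate_8 and isolate_29 is the node subtending ((isolate_51,isolate_8),(((isolate_27,isolate_7),isolate_29),isolate_20)).
That clade contains 6 terminal taxa: isolate_20, isolate_27, isolate_29, isolate_51, isolate_7, isolate_8.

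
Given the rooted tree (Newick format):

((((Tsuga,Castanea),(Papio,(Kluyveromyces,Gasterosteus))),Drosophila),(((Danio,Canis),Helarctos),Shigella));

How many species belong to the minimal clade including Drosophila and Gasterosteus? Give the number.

6

The MRCA of Drosophila and Gasterosteus is the node subtending (((Tsuga,Castanea),(Papio,(Kluyveromyces,Gasterosteus))),Drosophila).
That clade contains 6 terminal taxa: Castanea, Drosophila, Gasterosteus, Kluyveromyces, Papio, Tsuga.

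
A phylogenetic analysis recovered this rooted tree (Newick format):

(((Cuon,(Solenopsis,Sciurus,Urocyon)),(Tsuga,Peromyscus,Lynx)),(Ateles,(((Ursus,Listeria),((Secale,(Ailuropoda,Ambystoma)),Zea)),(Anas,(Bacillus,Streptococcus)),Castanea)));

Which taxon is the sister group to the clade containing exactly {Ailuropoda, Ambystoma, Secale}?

Zea

The clade containing exactly {Ailuropoda, Ambystoma, Secale} attaches to the tree at the node subtending ((Secale,(Ailuropoda,Ambystoma)),Zea).
The other lineage descending from that same node — the sister group — is the single tip Zea.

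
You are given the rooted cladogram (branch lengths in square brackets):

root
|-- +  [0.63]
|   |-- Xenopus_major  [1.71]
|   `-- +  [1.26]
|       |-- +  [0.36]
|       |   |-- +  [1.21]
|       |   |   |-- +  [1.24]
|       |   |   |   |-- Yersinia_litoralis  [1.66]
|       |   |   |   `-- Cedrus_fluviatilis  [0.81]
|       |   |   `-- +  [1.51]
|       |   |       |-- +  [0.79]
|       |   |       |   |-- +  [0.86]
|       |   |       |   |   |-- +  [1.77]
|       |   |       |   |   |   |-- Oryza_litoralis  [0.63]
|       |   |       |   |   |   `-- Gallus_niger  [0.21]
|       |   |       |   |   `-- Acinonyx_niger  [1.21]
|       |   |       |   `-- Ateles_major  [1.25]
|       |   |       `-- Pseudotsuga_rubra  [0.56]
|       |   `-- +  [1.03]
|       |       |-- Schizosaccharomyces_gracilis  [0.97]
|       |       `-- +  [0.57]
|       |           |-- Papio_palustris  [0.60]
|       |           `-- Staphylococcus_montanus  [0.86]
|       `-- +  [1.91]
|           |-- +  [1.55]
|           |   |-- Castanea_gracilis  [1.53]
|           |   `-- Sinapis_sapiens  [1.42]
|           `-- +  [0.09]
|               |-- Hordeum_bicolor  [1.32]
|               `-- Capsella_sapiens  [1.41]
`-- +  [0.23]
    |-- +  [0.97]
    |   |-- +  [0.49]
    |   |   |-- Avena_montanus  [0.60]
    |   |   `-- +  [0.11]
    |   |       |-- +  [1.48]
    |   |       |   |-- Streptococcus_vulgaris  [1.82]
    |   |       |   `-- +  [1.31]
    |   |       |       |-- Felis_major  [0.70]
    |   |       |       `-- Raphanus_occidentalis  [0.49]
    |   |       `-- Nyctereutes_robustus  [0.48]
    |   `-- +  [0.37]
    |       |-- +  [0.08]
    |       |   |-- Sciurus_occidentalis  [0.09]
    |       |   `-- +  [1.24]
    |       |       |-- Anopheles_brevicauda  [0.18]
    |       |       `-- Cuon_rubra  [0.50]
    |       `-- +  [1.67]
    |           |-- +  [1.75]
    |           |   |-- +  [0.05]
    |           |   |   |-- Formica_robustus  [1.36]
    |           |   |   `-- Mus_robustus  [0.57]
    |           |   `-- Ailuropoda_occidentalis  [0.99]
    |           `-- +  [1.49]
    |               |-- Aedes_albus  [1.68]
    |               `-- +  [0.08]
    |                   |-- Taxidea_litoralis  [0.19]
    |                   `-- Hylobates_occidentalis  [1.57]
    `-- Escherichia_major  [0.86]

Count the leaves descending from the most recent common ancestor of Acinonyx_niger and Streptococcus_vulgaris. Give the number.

The MRCA of Acinonyx_niger and Streptococcus_vulgaris is the root, so the clade is the entire tree.
That clade contains 30 terminal taxa: Acinonyx_niger, Aedes_albus, Ailuropoda_occidentalis, Anopheles_brevicauda, Ateles_major, Avena_montanus, Capsella_sapiens, Castanea_gracilis, Cedrus_fluviatilis, Cuon_rubra, Escherichia_major, Felis_major, Formica_robustus, Gallus_niger, Hordeum_bicolor, Hylobates_occidentalis, Mus_robustus, Nyctereutes_robustus, Oryza_litoralis, Papio_palustris, Pseudotsuga_rubra, Raphanus_occidentalis, Schizosaccharomyces_gracilis, Sciurus_occidentalis, Sinapis_sapiens, Staphylococcus_montanus, Streptococcus_vulgaris, Taxidea_litoralis, Xenopus_major, Yersinia_litoralis.

30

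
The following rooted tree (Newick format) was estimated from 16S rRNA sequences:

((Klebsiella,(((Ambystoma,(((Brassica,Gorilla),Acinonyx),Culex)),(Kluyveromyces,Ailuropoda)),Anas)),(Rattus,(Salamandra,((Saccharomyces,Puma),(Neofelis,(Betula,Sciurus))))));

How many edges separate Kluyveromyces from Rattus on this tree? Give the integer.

The MRCA of Kluyveromyces and Rattus is the root of the tree.
From Kluyveromyces up to that node: 5 branches. From Rattus up to the same node: 2 branches. Total: 5 + 2 = 7.

7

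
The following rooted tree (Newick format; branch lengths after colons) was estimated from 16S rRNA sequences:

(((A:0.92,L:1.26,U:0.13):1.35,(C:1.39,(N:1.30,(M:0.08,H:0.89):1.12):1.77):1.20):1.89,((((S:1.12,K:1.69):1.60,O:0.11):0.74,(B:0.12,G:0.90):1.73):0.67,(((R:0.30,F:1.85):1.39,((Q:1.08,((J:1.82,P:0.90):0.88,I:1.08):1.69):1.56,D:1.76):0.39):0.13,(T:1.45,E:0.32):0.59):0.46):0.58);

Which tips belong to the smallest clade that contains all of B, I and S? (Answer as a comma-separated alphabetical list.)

B, D, E, F, G, I, J, K, O, P, Q, R, S, T

Tracing B: it sits inside (B,G).
Tracing I: it sits inside ((J,P),I).
Tracing S: it sits inside (S,K).
The smallest clade enclosing all 3 is ((((S,K),O),(B,G)),(((R,F),((Q,((J,P),I)),D)),(T,E))); the answer is its 14 terminal taxa in alphabetical order.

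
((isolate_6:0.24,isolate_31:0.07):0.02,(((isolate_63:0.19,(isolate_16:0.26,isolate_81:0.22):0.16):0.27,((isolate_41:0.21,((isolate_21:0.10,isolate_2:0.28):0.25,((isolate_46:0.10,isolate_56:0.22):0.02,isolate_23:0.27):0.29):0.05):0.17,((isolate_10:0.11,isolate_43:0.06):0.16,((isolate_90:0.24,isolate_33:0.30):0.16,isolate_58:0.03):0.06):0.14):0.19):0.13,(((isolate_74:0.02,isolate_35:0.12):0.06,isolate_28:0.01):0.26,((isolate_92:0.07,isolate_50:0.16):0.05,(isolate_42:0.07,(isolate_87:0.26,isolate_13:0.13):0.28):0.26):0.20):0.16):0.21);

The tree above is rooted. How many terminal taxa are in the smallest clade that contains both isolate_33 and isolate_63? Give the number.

The MRCA of isolate_33 and isolate_63 is the node subtending ((isolate_63,(isolate_16,isolate_81)),((isolate_41,((isolate_21,isolate_2),((isolate_46,isolate_56),isolate_23))),((isolate_10,isolate_43),((isolate_90,isolate_33),isolate_58)))).
That clade contains 14 terminal taxa: isolate_10, isolate_16, isolate_2, isolate_21, isolate_23, isolate_33, isolate_41, isolate_43, isolate_46, isolate_56, isolate_58, isolate_63, isolate_81, isolate_90.

14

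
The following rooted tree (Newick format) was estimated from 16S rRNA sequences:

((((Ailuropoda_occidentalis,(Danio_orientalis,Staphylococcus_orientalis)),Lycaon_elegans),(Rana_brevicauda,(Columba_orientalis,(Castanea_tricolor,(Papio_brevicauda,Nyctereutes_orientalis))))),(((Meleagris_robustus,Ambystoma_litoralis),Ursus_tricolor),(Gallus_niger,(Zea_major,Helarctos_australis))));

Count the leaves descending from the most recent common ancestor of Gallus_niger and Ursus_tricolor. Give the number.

6

The MRCA of Gallus_niger and Ursus_tricolor is the node subtending (((Meleagris_robustus,Ambystoma_litoralis),Ursus_tricolor),(Gallus_niger,(Zea_major,Helarctos_australis))).
That clade contains 6 terminal taxa: Ambystoma_litoralis, Gallus_niger, Helarctos_australis, Meleagris_robustus, Ursus_tricolor, Zea_major.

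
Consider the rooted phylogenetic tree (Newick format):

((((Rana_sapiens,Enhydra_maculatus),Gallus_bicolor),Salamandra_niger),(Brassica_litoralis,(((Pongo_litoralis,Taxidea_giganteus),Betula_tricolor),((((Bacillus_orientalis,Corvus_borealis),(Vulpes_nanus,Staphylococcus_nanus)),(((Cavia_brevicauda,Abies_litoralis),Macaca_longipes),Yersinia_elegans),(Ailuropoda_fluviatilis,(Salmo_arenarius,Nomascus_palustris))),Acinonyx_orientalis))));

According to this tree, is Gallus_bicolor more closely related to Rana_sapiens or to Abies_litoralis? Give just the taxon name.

Rana_sapiens

The MRCA of Gallus_bicolor and Rana_sapiens subtends ((Rana_sapiens,Enhydra_maculatus),Gallus_bicolor) (3 taxa).
The MRCA of Gallus_bicolor and Abies_litoralis is the root, subtending the entire tree (20 taxa).
The first is nested inside the second, so Gallus_bicolor shares a more recent common ancestor with Rana_sapiens.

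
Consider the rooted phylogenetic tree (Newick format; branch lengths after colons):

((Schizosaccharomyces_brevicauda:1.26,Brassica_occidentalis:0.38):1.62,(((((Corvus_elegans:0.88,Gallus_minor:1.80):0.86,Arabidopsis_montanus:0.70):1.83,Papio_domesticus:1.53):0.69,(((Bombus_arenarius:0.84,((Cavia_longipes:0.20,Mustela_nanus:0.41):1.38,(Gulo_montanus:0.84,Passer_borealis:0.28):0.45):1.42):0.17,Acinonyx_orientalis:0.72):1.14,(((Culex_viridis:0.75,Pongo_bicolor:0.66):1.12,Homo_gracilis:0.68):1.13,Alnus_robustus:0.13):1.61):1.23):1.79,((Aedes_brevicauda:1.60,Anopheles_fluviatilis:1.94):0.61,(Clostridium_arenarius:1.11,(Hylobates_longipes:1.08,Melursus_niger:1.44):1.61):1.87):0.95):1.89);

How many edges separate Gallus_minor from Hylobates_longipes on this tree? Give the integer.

9

The MRCA of Gallus_minor and Hylobates_longipes is the node subtending (((((Corvus_elegans,Gallus_minor),Arabidopsis_montanus),Papio_domesticus),(((Bombus_arenarius,((Cavia_longipes,Mustela_nanus),(Gulo_montanus,Passer_borealis))),Acinonyx_orientalis),(((Culex_viridis,Pongo_bicolor),Homo_gracilis),Alnus_robustus))),((Aedes_brevicauda,Anopheles_fluviatilis),(Clostridium_arenarius,(Hylobates_longipes,Melursus_niger)))).
From Gallus_minor up to that node: 5 branches. From Hylobates_longipes up to the same node: 4 branches. Total: 5 + 4 = 9.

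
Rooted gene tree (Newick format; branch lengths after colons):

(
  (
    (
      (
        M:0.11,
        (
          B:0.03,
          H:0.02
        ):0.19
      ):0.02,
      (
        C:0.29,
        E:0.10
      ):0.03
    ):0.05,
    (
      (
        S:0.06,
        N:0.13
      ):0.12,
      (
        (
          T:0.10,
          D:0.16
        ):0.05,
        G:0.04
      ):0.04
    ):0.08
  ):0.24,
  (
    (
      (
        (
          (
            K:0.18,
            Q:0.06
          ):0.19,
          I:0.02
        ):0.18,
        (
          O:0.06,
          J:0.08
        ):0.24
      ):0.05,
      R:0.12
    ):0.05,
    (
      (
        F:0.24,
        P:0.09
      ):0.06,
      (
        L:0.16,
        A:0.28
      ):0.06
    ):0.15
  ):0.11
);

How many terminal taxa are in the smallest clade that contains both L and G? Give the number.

20

The MRCA of L and G is the root, so the clade is the entire tree.
That clade contains 20 terminal taxa: A, B, C, D, E, F, G, H, I, J, K, L, M, N, O, P, Q, R, S, T.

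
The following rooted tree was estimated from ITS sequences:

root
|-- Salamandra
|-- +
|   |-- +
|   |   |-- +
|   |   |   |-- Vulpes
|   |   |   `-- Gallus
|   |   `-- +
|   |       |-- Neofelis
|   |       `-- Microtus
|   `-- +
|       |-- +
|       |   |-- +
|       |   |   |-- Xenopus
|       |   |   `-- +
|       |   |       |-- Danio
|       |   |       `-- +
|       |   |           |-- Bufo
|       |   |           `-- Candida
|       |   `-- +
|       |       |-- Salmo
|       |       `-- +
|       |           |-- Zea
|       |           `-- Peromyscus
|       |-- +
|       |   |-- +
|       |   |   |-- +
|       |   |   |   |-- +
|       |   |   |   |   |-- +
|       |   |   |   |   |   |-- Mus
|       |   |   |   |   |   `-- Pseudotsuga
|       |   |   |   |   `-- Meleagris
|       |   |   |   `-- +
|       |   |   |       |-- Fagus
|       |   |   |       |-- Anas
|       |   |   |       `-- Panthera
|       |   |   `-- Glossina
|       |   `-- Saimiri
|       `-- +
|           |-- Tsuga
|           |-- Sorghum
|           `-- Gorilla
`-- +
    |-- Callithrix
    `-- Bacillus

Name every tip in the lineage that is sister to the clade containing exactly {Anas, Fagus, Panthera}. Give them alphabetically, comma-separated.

The clade containing exactly {Anas, Fagus, Panthera} attaches to the tree at the node subtending (((Mus,Pseudotsuga),Meleagris),(Fagus,Anas,Panthera)).
The other lineage descending from that same node — the sister group — is ((Mus,Pseudotsuga),Meleagris); its 3 tips in alphabetical order are the answer.

Meleagris, Mus, Pseudotsuga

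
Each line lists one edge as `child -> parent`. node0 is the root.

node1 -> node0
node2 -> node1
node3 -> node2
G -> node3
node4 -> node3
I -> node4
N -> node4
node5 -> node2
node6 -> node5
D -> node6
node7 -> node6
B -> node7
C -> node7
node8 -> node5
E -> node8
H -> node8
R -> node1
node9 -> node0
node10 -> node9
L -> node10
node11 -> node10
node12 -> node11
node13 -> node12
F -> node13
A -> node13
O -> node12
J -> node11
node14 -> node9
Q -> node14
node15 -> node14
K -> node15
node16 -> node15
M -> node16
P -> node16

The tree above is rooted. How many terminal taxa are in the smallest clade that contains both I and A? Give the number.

The MRCA of I and A is the root, so the clade is the entire tree.
That clade contains 18 terminal taxa: A, B, C, D, E, F, G, H, I, J, K, L, M, N, O, P, Q, R.

18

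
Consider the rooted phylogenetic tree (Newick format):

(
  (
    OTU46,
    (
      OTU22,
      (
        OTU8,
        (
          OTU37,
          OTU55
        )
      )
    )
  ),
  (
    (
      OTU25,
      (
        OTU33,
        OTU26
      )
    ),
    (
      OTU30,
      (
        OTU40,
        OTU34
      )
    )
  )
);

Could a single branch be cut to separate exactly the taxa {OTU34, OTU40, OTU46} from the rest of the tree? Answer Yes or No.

The MRCA of the listed taxa is the root, so the smallest clade containing them is the whole tree.
That clade also contains OTU22, OTU25, OTU26, OTU30, OTU33, OTU37, OTU55, OTU8, which are not in the proposed group, so the group is not monophyletic.

No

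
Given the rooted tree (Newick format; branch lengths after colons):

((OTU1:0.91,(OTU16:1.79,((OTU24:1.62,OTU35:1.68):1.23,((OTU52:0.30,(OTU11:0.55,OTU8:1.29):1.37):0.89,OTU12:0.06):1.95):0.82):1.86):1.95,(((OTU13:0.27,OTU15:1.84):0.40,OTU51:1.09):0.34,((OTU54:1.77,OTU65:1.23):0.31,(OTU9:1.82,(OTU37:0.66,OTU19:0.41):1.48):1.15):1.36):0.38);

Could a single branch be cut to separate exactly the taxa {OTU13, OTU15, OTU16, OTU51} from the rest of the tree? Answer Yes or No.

The MRCA of the listed taxa is the root, so the smallest clade containing them is the whole tree.
That clade also contains OTU1, OTU11, OTU12, OTU19, OTU24, OTU35, OTU37, OTU52, OTU54, OTU65, OTU8, OTU9, which are not in the proposed group, so the group is not monophyletic.

No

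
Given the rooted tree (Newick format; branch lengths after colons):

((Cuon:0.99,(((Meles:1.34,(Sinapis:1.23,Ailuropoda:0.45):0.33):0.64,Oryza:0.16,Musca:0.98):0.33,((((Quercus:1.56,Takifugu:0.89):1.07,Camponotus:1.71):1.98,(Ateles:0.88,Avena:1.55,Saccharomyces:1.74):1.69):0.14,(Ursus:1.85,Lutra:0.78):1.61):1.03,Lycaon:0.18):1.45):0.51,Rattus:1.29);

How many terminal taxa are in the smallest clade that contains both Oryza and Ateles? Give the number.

14

The MRCA of Oryza and Ateles is the node subtending (((Meles,(Sinapis,Ailuropoda)),Oryza,Musca),((((Quercus,Takifugu),Camponotus),(Ateles,Avena,Saccharomyces)),(Ursus,Lutra)),Lycaon).
That clade contains 14 terminal taxa: Ailuropoda, Ateles, Avena, Camponotus, Lutra, Lycaon, Meles, Musca, Oryza, Quercus, Saccharomyces, Sinapis, Takifugu, Ursus.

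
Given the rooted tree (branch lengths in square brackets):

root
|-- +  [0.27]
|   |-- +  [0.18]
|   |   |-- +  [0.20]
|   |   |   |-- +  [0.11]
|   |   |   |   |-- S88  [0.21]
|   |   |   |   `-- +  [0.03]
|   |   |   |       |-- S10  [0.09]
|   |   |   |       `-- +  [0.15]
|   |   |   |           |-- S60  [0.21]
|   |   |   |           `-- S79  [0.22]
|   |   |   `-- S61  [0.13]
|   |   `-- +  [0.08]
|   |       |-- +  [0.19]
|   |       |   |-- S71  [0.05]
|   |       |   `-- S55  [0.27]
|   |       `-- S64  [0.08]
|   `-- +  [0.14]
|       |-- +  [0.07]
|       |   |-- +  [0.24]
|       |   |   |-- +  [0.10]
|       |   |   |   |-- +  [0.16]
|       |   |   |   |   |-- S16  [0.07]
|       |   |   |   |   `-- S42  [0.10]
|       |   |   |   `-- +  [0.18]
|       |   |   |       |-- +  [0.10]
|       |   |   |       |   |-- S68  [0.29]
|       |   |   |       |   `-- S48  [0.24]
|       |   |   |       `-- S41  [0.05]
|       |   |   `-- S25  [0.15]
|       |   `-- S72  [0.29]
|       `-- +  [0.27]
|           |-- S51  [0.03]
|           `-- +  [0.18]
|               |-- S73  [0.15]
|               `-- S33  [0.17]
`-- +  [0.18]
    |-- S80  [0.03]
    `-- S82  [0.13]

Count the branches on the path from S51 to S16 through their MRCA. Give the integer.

7

The MRCA of S51 and S16 is the node subtending (((((S16,S42),((S68,S48),S41)),S25),S72),(S51,(S73,S33))).
From S51 up to that node: 2 branches. From S16 up to the same node: 5 branches. Total: 2 + 5 = 7.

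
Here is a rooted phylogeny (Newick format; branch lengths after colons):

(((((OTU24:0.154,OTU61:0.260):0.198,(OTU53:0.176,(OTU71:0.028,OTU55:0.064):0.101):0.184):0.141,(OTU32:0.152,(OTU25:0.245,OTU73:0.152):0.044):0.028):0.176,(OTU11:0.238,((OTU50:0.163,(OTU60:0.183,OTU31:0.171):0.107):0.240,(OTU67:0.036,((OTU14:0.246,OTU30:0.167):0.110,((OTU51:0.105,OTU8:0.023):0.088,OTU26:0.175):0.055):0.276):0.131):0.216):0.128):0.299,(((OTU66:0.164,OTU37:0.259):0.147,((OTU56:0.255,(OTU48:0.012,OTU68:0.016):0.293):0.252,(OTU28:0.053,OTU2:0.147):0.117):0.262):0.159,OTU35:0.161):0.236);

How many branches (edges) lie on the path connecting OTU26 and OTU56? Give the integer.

The MRCA of OTU26 and OTU56 is the root of the tree.
From OTU26 up to that node: 7 branches. From OTU56 up to the same node: 5 branches. Total: 7 + 5 = 12.

12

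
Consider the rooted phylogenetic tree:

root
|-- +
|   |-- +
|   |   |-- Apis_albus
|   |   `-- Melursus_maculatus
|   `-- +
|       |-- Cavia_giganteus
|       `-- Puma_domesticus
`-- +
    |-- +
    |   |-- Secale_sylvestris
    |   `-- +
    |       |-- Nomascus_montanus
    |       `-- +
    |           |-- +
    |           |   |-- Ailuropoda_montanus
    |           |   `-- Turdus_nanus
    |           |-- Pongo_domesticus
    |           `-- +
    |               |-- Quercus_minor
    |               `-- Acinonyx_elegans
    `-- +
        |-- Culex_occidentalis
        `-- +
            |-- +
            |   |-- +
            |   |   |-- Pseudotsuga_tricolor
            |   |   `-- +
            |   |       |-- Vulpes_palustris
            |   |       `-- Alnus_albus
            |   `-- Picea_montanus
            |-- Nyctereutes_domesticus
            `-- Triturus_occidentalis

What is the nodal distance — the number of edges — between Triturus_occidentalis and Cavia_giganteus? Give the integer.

7

The MRCA of Triturus_occidentalis and Cavia_giganteus is the root of the tree.
From Triturus_occidentalis up to that node: 4 branches. From Cavia_giganteus up to the same node: 3 branches. Total: 4 + 3 = 7.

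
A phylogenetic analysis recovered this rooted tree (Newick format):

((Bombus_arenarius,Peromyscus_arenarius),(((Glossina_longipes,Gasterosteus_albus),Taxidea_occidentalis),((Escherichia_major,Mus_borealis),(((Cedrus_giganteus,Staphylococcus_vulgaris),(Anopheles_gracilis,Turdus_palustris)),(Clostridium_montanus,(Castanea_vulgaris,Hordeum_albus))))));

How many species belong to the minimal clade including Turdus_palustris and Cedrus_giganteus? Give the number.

The MRCA of Turdus_palustris and Cedrus_giganteus is the node subtending ((Cedrus_giganteus,Staphylococcus_vulgaris),(Anopheles_gracilis,Turdus_palustris)).
That clade contains 4 terminal taxa: Anopheles_gracilis, Cedrus_giganteus, Staphylococcus_vulgaris, Turdus_palustris.

4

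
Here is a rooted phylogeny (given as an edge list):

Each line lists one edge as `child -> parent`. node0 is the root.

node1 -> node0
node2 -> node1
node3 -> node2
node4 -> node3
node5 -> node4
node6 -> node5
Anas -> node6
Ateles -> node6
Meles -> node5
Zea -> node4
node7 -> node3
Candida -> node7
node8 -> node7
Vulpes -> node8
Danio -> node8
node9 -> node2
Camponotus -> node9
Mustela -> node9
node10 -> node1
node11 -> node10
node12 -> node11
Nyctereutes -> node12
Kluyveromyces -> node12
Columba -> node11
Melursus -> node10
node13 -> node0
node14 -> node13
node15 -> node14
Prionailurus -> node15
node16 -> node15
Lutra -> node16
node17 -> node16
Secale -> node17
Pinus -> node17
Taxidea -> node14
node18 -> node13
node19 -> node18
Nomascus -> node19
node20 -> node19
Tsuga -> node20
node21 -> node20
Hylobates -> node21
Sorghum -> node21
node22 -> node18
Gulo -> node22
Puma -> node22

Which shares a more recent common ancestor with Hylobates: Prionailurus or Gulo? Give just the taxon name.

The MRCA of Hylobates and Gulo subtends ((Nomascus,(Tsuga,(Hylobates,Sorghum))),(Gulo,Puma)) (6 taxa).
The MRCA of Hylobates and Prionailurus subtends (((Prionailurus,(Lutra,(Secale,Pinus))),Taxidea),((Nomascus,(Tsuga,(Hylobates,Sorghum))),(Gulo,Puma))) (11 taxa).
The first is nested inside the second, so Hylobates shares a more recent common ancestor with Gulo.

Gulo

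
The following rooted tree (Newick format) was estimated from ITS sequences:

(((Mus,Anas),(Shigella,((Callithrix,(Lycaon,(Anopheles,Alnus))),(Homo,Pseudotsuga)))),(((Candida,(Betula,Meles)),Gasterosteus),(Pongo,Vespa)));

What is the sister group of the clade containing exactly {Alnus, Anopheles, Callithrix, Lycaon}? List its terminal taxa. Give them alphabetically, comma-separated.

Homo, Pseudotsuga

The clade containing exactly {Alnus, Anopheles, Callithrix, Lycaon} attaches to the tree at the node subtending ((Callithrix,(Lycaon,(Anopheles,Alnus))),(Homo,Pseudotsuga)).
The other lineage descending from that same node — the sister group — is (Homo,Pseudotsuga); its 2 tips in alphabetical order are the answer.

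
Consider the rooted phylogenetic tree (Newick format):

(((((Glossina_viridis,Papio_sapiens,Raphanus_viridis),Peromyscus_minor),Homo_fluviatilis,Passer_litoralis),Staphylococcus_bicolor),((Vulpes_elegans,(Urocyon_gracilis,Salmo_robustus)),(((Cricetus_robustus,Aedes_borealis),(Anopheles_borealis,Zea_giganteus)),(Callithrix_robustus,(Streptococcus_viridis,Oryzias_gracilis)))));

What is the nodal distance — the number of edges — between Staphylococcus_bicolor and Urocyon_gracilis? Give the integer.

6

The MRCA of Staphylococcus_bicolor and Urocyon_gracilis is the root of the tree.
From Staphylococcus_bicolor up to that node: 2 branches. From Urocyon_gracilis up to the same node: 4 branches. Total: 2 + 4 = 6.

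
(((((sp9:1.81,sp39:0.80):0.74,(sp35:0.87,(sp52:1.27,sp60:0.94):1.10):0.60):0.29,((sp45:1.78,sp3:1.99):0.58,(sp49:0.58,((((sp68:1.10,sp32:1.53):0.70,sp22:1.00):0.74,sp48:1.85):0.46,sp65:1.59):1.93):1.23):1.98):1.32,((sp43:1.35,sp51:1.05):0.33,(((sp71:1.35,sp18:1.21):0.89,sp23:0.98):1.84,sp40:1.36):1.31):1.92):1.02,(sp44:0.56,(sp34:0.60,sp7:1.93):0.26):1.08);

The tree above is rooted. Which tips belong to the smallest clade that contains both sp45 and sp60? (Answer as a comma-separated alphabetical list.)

Tracing sp45: it sits inside (sp45,sp3).
Tracing sp60: it sits inside (sp52,sp60).
The smallest clade enclosing both is (((sp9,sp39),(sp35,(sp52,sp60))),((sp45,sp3),(sp49,((((sp68,sp32),sp22),sp48),sp65)))); the answer is its 13 terminal taxa in alphabetical order.

sp22, sp3, sp32, sp35, sp39, sp45, sp48, sp49, sp52, sp60, sp65, sp68, sp9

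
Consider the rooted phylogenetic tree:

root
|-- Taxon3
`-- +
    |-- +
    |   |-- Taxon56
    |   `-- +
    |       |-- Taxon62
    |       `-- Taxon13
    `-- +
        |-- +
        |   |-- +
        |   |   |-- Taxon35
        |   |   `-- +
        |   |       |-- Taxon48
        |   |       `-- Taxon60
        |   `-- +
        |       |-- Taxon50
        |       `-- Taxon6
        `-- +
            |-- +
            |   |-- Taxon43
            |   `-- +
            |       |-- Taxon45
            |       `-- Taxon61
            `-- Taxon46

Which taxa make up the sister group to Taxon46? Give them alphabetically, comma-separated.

Taxon46 attaches to the tree at the node subtending ((Taxon43,(Taxon45,Taxon61)),Taxon46).
The other lineage descending from that same node — the sister group — is (Taxon43,(Taxon45,Taxon61)); its 3 tips in alphabetical order are the answer.

Taxon43, Taxon45, Taxon61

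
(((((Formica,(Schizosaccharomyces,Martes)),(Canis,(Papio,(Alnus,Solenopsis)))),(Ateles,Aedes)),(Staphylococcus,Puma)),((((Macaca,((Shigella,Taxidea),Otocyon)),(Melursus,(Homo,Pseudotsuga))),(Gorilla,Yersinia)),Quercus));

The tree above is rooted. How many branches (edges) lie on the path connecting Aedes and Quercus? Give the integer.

6

The MRCA of Aedes and Quercus is the root of the tree.
From Aedes up to that node: 4 branches. From Quercus up to the same node: 2 branches. Total: 4 + 2 = 6.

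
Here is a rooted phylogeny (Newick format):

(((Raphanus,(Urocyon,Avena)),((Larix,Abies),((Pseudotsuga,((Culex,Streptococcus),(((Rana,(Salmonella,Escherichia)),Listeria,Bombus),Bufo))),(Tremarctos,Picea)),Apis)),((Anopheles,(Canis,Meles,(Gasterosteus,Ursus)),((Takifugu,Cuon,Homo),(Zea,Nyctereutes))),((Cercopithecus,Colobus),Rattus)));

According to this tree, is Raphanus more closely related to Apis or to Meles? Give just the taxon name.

The MRCA of Raphanus and Apis subtends ((Raphanus,(Urocyon,Avena)),((Larix,Abies),((Pseudotsuga,((Culex,Streptococcus),(((Rana,(Salmonella,Escherichia)),Listeria,Bombus),Bufo))),(Tremarctos,Picea)),Apis)) (17 taxa).
The MRCA of Raphanus and Meles is the root, subtending the entire tree (30 taxa).
The first is nested inside the second, so Raphanus shares a more recent common ancestor with Apis.

Apis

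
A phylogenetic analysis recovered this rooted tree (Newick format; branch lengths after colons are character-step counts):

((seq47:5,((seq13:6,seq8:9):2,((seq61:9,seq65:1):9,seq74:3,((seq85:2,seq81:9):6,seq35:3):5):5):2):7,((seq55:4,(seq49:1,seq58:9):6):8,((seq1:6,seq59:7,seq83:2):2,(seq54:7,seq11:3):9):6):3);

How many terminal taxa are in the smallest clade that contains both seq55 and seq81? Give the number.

17

The MRCA of seq55 and seq81 is the root, so the clade is the entire tree.
That clade contains 17 terminal taxa: seq1, seq11, seq13, seq35, seq47, seq49, seq54, seq55, seq58, seq59, seq61, seq65, seq74, seq8, seq81, seq83, seq85.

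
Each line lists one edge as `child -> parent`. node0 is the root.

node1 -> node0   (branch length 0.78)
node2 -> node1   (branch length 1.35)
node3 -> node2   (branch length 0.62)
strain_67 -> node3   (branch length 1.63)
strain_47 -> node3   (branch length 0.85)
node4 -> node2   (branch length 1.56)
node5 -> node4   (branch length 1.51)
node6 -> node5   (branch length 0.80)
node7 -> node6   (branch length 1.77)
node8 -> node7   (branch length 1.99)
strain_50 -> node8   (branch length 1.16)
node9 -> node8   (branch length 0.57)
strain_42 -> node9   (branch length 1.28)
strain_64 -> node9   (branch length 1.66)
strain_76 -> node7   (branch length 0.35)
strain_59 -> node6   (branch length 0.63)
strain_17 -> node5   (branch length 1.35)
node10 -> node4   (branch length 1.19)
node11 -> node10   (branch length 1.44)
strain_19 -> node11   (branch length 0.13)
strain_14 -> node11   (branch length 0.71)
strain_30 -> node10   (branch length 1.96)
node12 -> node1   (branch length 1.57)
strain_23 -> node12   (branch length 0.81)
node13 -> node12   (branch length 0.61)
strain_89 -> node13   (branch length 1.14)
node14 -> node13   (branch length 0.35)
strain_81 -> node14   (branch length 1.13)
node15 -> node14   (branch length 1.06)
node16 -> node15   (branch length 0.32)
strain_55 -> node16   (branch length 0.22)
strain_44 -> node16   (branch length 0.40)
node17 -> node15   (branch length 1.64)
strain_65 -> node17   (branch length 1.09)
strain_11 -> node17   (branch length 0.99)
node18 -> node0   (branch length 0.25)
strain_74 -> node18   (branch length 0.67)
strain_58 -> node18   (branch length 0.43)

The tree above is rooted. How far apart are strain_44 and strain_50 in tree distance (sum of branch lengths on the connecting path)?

The path runs strain_44 → … → MRCA → … → strain_50; the MRCA is the node subtending (((strain_67,strain_47),(((((strain_50,(strain_42,strain_64)),strain_76),strain_59),strain_17),((strain_19,strain_14),strain_30))),(strain_23,(strain_89,(strain_81,((strain_55,strain_44),(strain_65,strain_11)))))).
Branch lengths along that path: 0.40 + 0.32 + 1.06 + 0.35 + 0.61 + 1.57 + 1.35 + 1.56 + 1.51 + 0.80 + 1.77 + 1.99 + 1.16 = 14.45.

14.45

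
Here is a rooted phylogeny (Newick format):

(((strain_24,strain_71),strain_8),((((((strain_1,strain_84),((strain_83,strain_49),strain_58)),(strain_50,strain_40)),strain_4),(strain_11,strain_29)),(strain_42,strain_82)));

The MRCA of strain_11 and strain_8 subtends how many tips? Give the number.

15

The MRCA of strain_11 and strain_8 is the root, so the clade is the entire tree.
That clade contains 15 terminal taxa: strain_1, strain_11, strain_24, strain_29, strain_4, strain_40, strain_42, strain_49, strain_50, strain_58, strain_71, strain_8, strain_82, strain_83, strain_84.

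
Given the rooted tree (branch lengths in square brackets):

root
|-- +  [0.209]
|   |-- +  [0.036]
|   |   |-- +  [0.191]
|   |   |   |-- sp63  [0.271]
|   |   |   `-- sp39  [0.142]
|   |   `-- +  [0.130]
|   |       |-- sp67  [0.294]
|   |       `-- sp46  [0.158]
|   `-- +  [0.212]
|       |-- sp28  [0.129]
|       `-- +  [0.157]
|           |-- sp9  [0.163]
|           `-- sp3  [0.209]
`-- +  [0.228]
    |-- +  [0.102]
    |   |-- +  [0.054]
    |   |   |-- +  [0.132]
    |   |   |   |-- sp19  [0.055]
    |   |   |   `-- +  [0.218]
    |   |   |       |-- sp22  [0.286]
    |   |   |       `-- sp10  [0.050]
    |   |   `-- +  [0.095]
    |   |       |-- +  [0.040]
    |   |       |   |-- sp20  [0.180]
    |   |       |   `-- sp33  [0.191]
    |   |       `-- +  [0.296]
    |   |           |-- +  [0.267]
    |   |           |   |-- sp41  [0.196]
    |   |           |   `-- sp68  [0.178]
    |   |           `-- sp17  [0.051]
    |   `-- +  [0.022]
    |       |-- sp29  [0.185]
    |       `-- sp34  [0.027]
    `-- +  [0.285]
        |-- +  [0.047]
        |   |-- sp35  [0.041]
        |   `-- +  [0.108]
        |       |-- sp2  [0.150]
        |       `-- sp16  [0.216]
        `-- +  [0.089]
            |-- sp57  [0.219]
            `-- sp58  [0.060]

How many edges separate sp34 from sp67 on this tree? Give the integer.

The MRCA of sp34 and sp67 is the root of the tree.
From sp34 up to that node: 4 branches. From sp67 up to the same node: 4 branches. Total: 4 + 4 = 8.

8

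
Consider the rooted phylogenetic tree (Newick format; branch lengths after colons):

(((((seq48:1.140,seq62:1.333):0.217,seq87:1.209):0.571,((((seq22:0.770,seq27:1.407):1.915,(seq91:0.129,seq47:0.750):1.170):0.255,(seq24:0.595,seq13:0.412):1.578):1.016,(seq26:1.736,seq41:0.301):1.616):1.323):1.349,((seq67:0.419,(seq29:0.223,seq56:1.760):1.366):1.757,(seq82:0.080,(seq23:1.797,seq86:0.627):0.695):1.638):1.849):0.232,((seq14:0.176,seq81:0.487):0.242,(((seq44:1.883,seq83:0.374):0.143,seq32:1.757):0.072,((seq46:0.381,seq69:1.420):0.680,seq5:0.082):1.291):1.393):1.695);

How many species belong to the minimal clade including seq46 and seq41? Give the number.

The MRCA of seq46 and seq41 is the root, so the clade is the entire tree.
That clade contains 25 terminal taxa: seq13, seq14, seq22, seq23, seq24, seq26, seq27, seq29, seq32, seq41, seq44, seq46, seq47, seq48, seq5, seq56, seq62, seq67, seq69, seq81, seq82, seq83, seq86, seq87, seq91.

25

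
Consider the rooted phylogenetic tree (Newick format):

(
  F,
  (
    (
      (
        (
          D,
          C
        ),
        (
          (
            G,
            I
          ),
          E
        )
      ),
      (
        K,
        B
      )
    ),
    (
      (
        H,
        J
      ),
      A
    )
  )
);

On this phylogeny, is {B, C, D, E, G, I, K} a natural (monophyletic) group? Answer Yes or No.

The most recent common ancestor of these taxa subtends (((D,C),((G,I),E)),(K,B)).
That clade has exactly 7 tips — every listed taxon and nothing else — so the group is monophyletic.

Yes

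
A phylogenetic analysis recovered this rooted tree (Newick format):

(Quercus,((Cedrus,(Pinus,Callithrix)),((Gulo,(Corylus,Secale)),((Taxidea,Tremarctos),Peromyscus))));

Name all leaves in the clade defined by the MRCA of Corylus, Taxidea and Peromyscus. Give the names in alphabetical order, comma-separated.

Corylus, Gulo, Peromyscus, Secale, Taxidea, Tremarctos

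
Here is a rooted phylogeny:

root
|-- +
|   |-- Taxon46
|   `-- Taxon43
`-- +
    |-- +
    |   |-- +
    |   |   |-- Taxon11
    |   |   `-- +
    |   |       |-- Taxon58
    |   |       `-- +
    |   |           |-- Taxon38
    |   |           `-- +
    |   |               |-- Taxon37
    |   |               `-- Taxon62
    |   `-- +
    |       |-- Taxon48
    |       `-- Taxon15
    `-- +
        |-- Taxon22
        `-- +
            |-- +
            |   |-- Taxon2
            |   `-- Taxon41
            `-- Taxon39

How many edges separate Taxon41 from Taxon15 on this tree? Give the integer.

The MRCA of Taxon41 and Taxon15 is the node subtending (((Taxon11,(Taxon58,(Taxon38,(Taxon37,Taxon62)))),(Taxon48,Taxon15)),(Taxon22,((Taxon2,Taxon41),Taxon39))).
From Taxon41 up to that node: 4 branches. From Taxon15 up to the same node: 3 branches. Total: 4 + 3 = 7.

7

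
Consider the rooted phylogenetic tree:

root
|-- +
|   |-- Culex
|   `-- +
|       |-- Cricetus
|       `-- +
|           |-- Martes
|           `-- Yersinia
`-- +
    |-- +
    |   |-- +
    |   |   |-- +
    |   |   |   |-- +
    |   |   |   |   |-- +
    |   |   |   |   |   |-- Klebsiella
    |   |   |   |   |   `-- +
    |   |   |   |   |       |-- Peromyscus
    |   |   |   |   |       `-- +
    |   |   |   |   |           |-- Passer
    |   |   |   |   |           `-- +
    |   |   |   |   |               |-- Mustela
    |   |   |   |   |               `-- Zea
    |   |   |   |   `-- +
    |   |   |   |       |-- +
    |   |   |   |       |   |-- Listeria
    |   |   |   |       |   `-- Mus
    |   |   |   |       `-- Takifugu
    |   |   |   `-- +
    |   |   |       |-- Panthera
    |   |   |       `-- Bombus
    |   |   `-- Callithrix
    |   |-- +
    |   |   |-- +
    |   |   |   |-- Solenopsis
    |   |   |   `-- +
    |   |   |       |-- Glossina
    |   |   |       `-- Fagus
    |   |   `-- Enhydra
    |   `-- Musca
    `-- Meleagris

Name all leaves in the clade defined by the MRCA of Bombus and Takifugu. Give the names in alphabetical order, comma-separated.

Tracing Bombus: it sits inside (Panthera,Bombus).
Tracing Takifugu: it sits inside ((Listeria,Mus),Takifugu).
The smallest clade enclosing both is (((Klebsiella,(Peromyscus,(Passer,(Mustela,Zea)))),((Listeria,Mus),Takifugu)),(Panthera,Bombus)); the answer is its 10 terminal taxa in alphabetical order.

Bombus, Klebsiella, Listeria, Mus, Mustela, Panthera, Passer, Peromyscus, Takifugu, Zea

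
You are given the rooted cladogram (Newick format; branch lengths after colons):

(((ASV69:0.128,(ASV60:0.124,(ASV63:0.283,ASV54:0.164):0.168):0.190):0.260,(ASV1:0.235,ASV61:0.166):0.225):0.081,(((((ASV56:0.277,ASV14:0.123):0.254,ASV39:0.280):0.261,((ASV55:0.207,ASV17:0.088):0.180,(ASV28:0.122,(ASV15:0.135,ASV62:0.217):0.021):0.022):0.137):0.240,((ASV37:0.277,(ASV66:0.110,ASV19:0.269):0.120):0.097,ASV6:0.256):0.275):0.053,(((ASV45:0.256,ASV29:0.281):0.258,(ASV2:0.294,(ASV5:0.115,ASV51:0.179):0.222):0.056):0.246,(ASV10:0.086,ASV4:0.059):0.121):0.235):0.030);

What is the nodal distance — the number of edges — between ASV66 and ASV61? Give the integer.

9

The MRCA of ASV66 and ASV61 is the root of the tree.
From ASV66 up to that node: 6 branches. From ASV61 up to the same node: 3 branches. Total: 6 + 3 = 9.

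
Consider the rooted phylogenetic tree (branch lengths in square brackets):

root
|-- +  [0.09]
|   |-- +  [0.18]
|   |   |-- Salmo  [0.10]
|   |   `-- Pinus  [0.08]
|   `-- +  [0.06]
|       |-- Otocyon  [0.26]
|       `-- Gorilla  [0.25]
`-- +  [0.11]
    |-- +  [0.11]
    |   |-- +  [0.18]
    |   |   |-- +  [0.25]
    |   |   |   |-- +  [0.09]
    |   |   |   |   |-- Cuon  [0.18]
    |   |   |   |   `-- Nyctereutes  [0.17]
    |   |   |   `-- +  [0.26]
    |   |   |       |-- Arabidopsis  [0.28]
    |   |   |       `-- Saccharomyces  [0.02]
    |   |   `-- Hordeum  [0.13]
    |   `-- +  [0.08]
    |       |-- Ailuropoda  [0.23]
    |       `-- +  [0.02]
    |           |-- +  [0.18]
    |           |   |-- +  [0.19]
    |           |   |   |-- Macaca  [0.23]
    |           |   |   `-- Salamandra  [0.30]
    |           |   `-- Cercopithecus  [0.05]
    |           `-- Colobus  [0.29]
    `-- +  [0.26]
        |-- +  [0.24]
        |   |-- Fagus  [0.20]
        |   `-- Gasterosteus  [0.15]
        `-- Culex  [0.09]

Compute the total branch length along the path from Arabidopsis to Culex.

The path runs Arabidopsis → … → MRCA → … → Culex; the MRCA is the node subtending (((((Cuon,Nyctereutes),(Arabidopsis,Saccharomyces)),Hordeum),(Ailuropoda,(((Macaca,Salamandra),Cercopithecus),Colobus))),((Fagus,Gasterosteus),Culex)).
Branch lengths along that path: 0.28 + 0.26 + 0.25 + 0.18 + 0.11 + 0.26 + 0.09 = 1.43.

1.43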